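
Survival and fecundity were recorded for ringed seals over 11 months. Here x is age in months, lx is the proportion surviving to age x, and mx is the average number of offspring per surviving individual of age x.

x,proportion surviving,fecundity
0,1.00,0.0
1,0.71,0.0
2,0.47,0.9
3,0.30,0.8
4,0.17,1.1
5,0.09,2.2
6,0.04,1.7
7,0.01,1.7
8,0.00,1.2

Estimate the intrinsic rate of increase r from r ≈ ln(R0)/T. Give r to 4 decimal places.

R0 = Σ lx·mx = 0 + 0 + 0.423 + 0.24 + 0.187 + 0.198 + 0.068 + 0.017 + 0 = 1.133
Σ x·lx·mx = 3.831; T = 3.831/1.133 = 3.38129…
r ≈ ln(R0)/T = ln(1.133)/3.38129… = 0.036929… → 0.0369

0.0369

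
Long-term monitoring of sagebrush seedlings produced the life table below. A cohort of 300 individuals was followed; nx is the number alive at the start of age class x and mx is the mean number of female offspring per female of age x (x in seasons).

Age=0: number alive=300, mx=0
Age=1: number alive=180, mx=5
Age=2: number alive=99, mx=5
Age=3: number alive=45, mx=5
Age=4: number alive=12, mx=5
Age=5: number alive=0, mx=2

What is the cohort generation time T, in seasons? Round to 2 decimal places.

1.67

lx = nx/n0 = nx/300: 1, 0.6, 0.33, 0.15, 0.04, 0
lx·mx: 0, 3, 1.65, 0.75, 0.2, 0 → R0 = 5.6
x·lx·mx: 0, 3, 3.3, 2.25, 0.8, 0 → Σ = 9.35
T = 9.35 / 5.6 = 1.669643… → 1.67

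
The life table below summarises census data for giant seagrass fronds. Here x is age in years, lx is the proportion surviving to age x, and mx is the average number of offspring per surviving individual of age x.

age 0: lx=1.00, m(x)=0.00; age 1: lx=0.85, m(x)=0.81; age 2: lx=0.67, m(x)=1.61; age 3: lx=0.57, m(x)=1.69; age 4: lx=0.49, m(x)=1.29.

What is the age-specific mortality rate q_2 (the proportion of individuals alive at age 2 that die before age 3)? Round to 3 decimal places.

q_2 = (l_2 − l_3) / l_2 = (0.67 − 0.57) / 0.67
     = 0.1 / 0.67 = 0.149254… → 0.149

0.149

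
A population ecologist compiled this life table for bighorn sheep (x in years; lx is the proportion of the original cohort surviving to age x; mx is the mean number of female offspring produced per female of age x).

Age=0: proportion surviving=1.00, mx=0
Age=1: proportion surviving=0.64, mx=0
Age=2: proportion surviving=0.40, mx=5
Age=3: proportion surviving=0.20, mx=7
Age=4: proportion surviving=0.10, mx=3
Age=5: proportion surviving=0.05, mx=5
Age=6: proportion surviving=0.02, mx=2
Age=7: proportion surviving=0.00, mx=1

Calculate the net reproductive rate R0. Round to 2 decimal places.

3.99

lx·mx by age: 0, 0, 2, 1.4, 0.3, 0.25, 0.04, 0
R0 = Σ lx·mx = 3.99 → 3.99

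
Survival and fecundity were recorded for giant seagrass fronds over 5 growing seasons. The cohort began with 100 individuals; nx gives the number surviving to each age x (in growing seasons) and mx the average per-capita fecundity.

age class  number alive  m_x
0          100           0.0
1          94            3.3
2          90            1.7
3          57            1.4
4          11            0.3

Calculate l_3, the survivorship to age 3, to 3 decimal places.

0.570

l_3 = n_3/n_0 = 57/100 = 0.57 → 0.570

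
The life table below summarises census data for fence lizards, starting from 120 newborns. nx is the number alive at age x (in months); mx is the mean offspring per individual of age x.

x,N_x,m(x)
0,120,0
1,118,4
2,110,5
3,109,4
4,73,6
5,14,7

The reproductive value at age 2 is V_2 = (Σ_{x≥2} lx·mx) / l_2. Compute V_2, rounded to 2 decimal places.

lx = nx/n0 = nx/120: 1, 0.98333…, 0.91667…, 0.90833…, 0.60833…, 0.11667…
lx·mx for x ≥ 2: 4.583333…, 3.633333…, 3.65…, 0.816667… → sum = 12.683333…
V_2 = 12.683333… / l_2 = 12.683333… / 0.916667… = 13.836364… → 13.84

13.84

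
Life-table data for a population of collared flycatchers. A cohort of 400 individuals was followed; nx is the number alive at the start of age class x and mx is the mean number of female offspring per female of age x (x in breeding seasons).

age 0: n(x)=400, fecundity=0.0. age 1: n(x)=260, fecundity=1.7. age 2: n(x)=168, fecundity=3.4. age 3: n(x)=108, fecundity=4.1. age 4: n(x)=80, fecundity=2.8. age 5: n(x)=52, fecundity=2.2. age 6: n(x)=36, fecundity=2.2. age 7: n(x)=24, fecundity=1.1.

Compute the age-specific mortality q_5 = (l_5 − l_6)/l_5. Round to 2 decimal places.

lx = nx/n0 = nx/400: 1, 0.65, 0.42, 0.27, 0.2, 0.13, 0.09, 0.06
q_5 = (l_5 − l_6) / l_5 = (0.13 − 0.09) / 0.13
     = 0.04 / 0.13 = 0.307692… → 0.31

0.31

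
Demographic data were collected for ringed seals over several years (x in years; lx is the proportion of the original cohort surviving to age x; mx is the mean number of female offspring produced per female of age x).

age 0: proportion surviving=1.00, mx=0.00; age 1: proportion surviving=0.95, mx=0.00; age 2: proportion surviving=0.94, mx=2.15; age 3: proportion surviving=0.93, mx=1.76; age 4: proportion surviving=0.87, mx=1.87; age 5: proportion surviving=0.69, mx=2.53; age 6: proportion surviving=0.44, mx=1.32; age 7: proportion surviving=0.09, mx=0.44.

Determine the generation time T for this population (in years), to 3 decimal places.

lx·mx: 0, 0, 2.021, 1.6368, 1.6269, 1.7457, 0.5808, 0.0396 → R0 = 7.6508
x·lx·mx: 0, 0, 4.042, 4.9104, 6.5076, 8.7285, 3.4848, 0.2772 → Σ = 27.9505
T = 27.9505 / 7.6508 = 3.653278… → 3.653

3.653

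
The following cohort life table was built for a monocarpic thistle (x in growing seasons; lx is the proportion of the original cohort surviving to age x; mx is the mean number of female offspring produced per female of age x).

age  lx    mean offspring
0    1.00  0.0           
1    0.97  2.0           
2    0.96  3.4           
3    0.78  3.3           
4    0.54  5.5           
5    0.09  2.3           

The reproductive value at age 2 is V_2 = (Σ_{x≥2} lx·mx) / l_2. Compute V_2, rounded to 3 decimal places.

9.391

lx·mx for x ≥ 2: 3.264, 2.574, 2.97, 0.207 → sum = 9.015
V_2 = 9.015 / l_2 = 9.015 / 0.96 = 9.390625 → 9.391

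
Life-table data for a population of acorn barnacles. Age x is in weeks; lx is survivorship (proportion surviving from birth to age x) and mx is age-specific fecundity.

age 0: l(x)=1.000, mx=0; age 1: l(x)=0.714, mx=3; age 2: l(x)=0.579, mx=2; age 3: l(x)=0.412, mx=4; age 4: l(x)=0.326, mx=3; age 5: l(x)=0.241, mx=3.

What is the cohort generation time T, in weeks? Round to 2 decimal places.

lx·mx: 0, 2.142, 1.158, 1.648, 0.978, 0.723 → R0 = 6.649
x·lx·mx: 0, 2.142, 2.316, 4.944, 3.912, 3.615 → Σ = 16.929
T = 16.929 / 6.649 = 2.546097… → 2.55

2.55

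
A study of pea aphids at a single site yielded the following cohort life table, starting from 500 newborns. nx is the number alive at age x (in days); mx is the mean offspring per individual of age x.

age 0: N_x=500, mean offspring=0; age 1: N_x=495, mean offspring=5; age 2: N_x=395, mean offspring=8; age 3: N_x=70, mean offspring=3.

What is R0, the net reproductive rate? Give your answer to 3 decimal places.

lx = nx/n0 = nx/500: 1, 0.99, 0.79, 0.14
lx·mx by age: 0, 4.95, 6.32, 0.42
R0 = Σ lx·mx = 11.69 → 11.690

11.690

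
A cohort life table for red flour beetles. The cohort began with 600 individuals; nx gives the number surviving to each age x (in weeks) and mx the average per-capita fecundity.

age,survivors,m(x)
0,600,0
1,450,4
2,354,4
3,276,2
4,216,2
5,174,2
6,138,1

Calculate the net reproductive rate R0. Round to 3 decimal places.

lx = nx/n0 = nx/600: 1, 0.75, 0.59, 0.46, 0.36, 0.29, 0.23
lx·mx by age: 0, 3, 2.36, 0.92, 0.72, 0.58, 0.23
R0 = Σ lx·mx = 7.81 → 7.810

7.810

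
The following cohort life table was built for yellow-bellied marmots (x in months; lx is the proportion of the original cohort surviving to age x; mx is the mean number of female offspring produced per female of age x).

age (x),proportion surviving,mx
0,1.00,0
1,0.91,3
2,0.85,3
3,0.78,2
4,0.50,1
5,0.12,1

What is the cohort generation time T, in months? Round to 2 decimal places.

2.03

lx·mx: 0, 2.73, 2.55, 1.56, 0.5, 0.12 → R0 = 7.46
x·lx·mx: 0, 2.73, 5.1, 4.68, 2, 0.6 → Σ = 15.11
T = 15.11 / 7.46 = 2.025469… → 2.03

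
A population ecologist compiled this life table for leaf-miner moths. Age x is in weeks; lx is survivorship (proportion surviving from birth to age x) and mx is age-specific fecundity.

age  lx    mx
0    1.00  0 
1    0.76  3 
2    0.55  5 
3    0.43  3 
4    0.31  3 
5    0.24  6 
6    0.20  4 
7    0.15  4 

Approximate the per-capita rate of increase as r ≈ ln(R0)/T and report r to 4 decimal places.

R0 = Σ lx·mx = 0 + 2.28 + 2.75 + 1.29 + 0.93 + 1.44 + 0.8 + 0.6 = 10.09
Σ x·lx·mx = 31.57; T = 31.57/10.09 = 3.12884…
r ≈ ln(R0)/T = ln(10.09)/3.12884… = 0.738786… → 0.7388

0.7388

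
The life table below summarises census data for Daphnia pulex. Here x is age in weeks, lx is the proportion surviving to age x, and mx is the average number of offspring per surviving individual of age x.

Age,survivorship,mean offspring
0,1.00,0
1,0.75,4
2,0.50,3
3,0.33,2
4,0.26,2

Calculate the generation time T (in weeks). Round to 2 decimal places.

1.77

lx·mx: 0, 3, 1.5, 0.66, 0.52 → R0 = 5.68
x·lx·mx: 0, 3, 3, 1.98, 2.08 → Σ = 10.06
T = 10.06 / 5.68 = 1.771127… → 1.77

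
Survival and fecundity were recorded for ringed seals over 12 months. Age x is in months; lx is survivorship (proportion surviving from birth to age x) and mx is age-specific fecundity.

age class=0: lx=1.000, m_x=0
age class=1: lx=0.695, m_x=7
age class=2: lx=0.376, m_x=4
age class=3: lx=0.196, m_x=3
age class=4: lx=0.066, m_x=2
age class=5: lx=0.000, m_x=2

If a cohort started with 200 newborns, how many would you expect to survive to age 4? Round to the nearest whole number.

Expected survivors = N0 · l_4 = 200 × 0.066 = 13.2 → 13

13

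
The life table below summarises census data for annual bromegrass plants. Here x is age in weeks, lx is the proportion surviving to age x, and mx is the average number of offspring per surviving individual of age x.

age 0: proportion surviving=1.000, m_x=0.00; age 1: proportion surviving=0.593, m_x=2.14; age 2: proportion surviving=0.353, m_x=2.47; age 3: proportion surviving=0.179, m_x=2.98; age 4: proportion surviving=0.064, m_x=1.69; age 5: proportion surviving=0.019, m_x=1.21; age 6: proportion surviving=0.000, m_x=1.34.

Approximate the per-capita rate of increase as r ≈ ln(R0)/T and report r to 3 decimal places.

R0 = Σ lx·mx = 0 + 1.26902 + 0.87191 + 0.53342 + 0.10816 + 0.02299 + 0 = 2.8055
Σ x·lx·mx = 5.16069; T = 5.16069/2.8055 = 1.83949…
r ≈ ln(R0)/T = ln(2.8055)/1.83949… = 0.5608… → 0.561

0.561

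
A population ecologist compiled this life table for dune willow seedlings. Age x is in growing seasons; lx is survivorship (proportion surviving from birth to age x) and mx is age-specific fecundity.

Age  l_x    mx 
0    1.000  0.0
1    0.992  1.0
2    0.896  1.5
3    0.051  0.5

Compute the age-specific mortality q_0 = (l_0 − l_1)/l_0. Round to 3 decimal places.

0.008

q_0 = (l_0 − l_1) / l_0 = (1 − 0.992) / 1
     = 0.008 / 1 = 0.008 → 0.008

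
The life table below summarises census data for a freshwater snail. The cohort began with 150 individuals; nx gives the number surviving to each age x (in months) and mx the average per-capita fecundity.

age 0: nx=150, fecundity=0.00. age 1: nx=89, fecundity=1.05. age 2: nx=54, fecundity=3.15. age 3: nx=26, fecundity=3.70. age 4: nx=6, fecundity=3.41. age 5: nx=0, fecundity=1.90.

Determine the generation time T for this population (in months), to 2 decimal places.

2.11

lx = nx/n0 = nx/150: 1, 0.59333…, 0.36, 0.17333…, 0.04, 0
lx·mx: 0, 0.623…, 1.134, 0.641333…, 0.1364, 0 → R0 = 2.534733…
x·lx·mx: 0, 0.623…, 2.268, 1.924…, 0.5456, 0 → Σ = 5.3606…
T = 5.3606… / 2.534733… = 2.114858… → 2.11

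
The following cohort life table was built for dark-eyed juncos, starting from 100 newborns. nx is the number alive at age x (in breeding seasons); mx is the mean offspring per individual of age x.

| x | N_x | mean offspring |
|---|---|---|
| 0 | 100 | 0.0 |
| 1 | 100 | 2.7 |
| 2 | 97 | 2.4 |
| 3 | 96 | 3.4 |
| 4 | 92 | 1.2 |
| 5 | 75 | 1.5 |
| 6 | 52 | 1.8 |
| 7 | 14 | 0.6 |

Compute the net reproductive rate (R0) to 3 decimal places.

lx = nx/n0 = nx/100: 1, 1, 0.97, 0.96, 0.92, 0.75, 0.52, 0.14
lx·mx by age: 0, 2.7, 2.328, 3.264, 1.104, 1.125, 0.936, 0.084
R0 = Σ lx·mx = 11.541 → 11.541

11.541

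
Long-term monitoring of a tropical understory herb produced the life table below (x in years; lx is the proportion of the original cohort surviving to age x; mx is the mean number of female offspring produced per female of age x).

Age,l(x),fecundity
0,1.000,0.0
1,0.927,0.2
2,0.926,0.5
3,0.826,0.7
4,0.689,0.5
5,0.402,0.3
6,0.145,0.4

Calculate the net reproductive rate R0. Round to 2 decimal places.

lx·mx by age: 0, 0.1854, 0.463, 0.5782, 0.3445, 0.1206, 0.058
R0 = Σ lx·mx = 1.7497 → 1.75

1.75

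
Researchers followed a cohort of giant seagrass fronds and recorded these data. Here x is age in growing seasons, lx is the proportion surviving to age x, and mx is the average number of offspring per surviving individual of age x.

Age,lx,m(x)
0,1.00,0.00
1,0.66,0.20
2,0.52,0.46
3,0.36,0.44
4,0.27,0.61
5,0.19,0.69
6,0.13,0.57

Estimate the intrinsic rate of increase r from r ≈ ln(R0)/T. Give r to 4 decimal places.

R0 = Σ lx·mx = 0 + 0.132 + 0.2392 + 0.1584 + 0.1647 + 0.1311 + 0.0741 = 0.8995
Σ x·lx·mx = 2.8445; T = 2.8445/0.8995 = 3.16231…
r ≈ ln(R0)/T = ln(0.8995)/3.16231… = -0.033493… → -0.0335

-0.0335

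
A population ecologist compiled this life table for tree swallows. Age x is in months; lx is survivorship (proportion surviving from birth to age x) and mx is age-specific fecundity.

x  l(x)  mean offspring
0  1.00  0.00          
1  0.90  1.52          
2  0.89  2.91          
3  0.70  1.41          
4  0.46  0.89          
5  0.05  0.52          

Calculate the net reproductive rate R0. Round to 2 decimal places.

lx·mx by age: 0, 1.368, 2.5899, 0.987, 0.4094, 0.026
R0 = Σ lx·mx = 5.3803 → 5.38

5.38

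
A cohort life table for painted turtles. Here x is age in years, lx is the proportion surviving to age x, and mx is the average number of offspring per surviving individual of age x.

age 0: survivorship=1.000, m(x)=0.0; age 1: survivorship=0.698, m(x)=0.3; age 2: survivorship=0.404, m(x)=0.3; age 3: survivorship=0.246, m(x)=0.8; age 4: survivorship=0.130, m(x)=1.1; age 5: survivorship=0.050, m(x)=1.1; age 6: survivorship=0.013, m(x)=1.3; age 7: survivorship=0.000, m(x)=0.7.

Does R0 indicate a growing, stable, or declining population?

declining

R0 = Σ lx·mx = 0 + 0.2094 + 0.1212 + 0.1968 + 0.143 + 0.055 + 0.0169 + 0 = 0.7423
R0 < 1, so the population is declining.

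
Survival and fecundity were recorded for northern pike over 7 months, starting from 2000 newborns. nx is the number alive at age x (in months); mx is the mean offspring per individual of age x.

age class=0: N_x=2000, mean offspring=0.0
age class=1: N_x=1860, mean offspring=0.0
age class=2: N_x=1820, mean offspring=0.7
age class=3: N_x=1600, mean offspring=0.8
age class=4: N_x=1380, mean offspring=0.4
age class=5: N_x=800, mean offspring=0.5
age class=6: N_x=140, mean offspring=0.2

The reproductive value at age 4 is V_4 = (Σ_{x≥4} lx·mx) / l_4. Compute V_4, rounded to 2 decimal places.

lx = nx/n0 = nx/2000: 1, 0.93, 0.91, 0.8, 0.69, 0.4, 0.07
lx·mx for x ≥ 4: 0.276, 0.2, 0.014 → sum = 0.49
V_4 = 0.49 / l_4 = 0.49 / 0.69 = 0.710145… → 0.71

0.71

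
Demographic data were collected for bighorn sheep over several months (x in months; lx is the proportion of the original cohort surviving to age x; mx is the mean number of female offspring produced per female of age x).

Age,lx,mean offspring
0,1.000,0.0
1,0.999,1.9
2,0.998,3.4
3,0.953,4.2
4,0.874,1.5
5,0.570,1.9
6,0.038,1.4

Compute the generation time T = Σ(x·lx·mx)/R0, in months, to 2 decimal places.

lx·mx: 0, 1.8981, 3.3932, 4.0026, 1.311, 1.083, 0.0532 → R0 = 11.7411
x·lx·mx: 0, 1.8981, 6.7864, 12.0078, 5.244, 5.415, 0.3192 → Σ = 31.6705
T = 31.6705 / 11.7411 = 2.697405… → 2.70

2.70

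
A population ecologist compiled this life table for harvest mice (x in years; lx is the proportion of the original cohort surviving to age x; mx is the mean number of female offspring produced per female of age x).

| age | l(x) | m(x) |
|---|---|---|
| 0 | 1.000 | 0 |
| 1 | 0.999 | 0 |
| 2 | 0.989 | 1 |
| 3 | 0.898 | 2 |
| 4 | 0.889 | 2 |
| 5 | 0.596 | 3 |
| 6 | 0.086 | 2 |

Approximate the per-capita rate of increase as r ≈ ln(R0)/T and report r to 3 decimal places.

0.500

R0 = Σ lx·mx = 0 + 0 + 0.989 + 1.796 + 1.778 + 1.788 + 0.172 = 6.523
Σ x·lx·mx = 24.45; T = 24.45/6.523 = 3.74828…
r ≈ ln(R0)/T = ln(6.523)/3.74828… = 0.50032… → 0.500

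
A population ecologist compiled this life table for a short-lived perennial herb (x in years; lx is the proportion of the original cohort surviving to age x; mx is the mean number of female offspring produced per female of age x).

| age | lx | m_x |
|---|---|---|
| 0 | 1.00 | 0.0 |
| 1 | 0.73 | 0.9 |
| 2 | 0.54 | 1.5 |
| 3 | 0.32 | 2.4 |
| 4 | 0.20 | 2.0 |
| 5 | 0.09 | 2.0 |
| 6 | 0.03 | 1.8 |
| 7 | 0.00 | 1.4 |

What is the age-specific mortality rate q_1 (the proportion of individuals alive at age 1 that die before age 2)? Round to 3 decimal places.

0.260

q_1 = (l_1 − l_2) / l_1 = (0.73 − 0.54) / 0.73
     = 0.19 / 0.73 = 0.260274… → 0.260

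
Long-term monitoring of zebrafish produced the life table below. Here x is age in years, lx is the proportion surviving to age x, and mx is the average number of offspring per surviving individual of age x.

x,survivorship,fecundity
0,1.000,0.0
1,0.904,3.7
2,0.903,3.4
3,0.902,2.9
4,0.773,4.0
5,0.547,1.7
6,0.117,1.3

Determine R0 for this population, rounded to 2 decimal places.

lx·mx by age: 0, 3.3448, 3.0702, 2.6158, 3.092, 0.9299, 0.1521
R0 = Σ lx·mx = 13.2048 → 13.20

13.20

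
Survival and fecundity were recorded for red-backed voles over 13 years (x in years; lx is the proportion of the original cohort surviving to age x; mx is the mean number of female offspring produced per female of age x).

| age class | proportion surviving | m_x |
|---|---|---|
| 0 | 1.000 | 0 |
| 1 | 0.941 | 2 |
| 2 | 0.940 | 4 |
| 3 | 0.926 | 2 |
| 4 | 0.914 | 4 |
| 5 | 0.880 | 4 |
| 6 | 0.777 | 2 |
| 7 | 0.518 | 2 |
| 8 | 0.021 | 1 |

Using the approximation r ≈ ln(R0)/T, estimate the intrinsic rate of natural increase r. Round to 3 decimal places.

R0 = Σ lx·mx = 0 + 1.882 + 3.76 + 1.852 + 3.656 + 3.52 + 1.554 + 1.036 + 0.021 = 17.281
Σ x·lx·mx = 63.926; T = 63.926/17.281 = 3.69921…
r ≈ ln(R0)/T = ln(17.281)/3.69921… = 0.77033… → 0.770

0.770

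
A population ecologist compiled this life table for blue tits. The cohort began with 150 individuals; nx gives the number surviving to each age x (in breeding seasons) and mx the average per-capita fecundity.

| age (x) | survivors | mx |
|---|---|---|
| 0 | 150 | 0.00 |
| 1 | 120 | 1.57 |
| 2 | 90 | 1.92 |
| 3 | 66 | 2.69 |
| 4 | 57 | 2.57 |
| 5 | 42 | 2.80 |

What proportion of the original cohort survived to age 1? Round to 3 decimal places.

l_1 = n_1/n_0 = 120/150 = 0.8 → 0.800

0.800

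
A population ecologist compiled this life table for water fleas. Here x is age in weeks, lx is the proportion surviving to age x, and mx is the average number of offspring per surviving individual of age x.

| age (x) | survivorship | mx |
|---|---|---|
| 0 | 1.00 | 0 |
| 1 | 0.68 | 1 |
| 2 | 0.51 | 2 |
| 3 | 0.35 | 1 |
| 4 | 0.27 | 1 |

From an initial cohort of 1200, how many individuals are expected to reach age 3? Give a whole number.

Expected survivors = N0 · l_3 = 1200 × 0.35 = 420 → 420

420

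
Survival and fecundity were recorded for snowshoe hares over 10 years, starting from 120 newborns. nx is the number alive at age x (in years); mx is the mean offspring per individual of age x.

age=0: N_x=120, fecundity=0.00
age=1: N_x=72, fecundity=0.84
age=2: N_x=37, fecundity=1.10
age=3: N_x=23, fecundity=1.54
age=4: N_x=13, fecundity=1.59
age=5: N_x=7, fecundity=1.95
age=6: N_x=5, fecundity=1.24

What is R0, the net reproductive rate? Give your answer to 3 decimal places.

1.476

lx = nx/n0 = nx/120: 1, 0.6, 0.30833…, 0.19167…, 0.10833…, 0.05833…, 0.04167…
lx·mx by age: 0, 0.504, 0.339167…, 0.295167…, 0.17225…, 0.11375…, 0.051667…
R0 = Σ lx·mx = 1.476… → 1.476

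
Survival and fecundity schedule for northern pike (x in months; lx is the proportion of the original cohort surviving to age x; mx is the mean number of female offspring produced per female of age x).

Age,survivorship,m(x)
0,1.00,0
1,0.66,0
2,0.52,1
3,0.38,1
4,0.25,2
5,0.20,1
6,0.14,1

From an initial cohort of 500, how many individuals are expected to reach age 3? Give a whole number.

Expected survivors = N0 · l_3 = 500 × 0.38 = 190 → 190

190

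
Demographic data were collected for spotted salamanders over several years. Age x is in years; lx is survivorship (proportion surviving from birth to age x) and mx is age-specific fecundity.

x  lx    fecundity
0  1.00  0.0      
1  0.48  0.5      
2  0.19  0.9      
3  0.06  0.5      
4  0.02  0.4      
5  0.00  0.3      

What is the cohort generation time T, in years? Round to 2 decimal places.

1.57

lx·mx: 0, 0.24, 0.171, 0.03, 0.008, 0 → R0 = 0.449
x·lx·mx: 0, 0.24, 0.342, 0.09, 0.032, 0 → Σ = 0.704
T = 0.704 / 0.449 = 1.567929… → 1.57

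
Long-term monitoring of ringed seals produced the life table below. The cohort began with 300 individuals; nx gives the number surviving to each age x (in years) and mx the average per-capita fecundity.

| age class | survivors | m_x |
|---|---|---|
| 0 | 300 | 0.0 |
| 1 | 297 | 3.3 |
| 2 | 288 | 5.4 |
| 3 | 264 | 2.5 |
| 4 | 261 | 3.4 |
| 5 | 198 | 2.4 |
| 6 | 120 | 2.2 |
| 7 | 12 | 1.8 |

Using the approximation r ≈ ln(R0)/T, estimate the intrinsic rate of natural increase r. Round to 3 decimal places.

0.981

lx = nx/n0 = nx/300: 1, 0.99, 0.96, 0.88, 0.87, 0.66, 0.4, 0.04
R0 = Σ lx·mx = 0 + 3.267 + 5.184 + 2.2 + 2.958 + 1.584 + 0.88 + 0.072 = 16.145
Σ x·lx·mx = 45.771; T = 45.771/16.145 = 2.835…
r ≈ ln(R0)/T = ln(16.145)/2.835… = 0.98117… → 0.981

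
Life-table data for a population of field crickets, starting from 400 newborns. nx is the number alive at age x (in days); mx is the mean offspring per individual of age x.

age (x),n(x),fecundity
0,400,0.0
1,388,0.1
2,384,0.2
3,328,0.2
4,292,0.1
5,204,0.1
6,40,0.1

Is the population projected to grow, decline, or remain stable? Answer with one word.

declining

lx = nx/n0 = nx/400: 1, 0.97, 0.96, 0.82, 0.73, 0.51, 0.1
R0 = Σ lx·mx = 0 + 0.097 + 0.192 + 0.164 + 0.073 + 0.051 + 0.01 = 0.587
R0 < 1, so the population is declining.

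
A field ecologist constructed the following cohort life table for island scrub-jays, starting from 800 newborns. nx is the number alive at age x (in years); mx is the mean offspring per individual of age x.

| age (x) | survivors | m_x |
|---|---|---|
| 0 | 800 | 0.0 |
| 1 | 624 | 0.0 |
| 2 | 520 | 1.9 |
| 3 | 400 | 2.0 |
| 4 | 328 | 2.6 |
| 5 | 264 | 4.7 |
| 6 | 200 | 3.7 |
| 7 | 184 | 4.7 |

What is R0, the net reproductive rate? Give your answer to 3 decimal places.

6.858

lx = nx/n0 = nx/800: 1, 0.78, 0.65, 0.5, 0.41, 0.33, 0.25, 0.23
lx·mx by age: 0, 0, 1.235, 1, 1.066, 1.551, 0.925, 1.081
R0 = Σ lx·mx = 6.858 → 6.858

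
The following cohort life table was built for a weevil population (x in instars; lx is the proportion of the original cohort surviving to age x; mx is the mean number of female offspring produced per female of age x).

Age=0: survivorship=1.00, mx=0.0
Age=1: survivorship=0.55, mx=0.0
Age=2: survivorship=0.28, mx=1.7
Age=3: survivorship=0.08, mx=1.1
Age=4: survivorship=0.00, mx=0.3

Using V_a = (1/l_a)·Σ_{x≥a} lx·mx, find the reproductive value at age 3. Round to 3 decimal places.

1.100

lx·mx for x ≥ 3: 0.088, 0 → sum = 0.088
V_3 = 0.088 / l_3 = 0.088 / 0.08 = 1.1 → 1.100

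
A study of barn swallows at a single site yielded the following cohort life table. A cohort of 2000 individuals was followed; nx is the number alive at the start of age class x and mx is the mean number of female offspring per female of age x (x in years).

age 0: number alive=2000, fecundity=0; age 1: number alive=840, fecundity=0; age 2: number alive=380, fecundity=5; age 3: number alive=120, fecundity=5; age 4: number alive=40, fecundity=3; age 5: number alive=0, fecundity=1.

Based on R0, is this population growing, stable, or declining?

growing

lx = nx/n0 = nx/2000: 1, 0.42, 0.19, 0.06, 0.02, 0
R0 = Σ lx·mx = 0 + 0 + 0.95 + 0.3 + 0.06 + 0 = 1.31
R0 > 1, so the population is growing.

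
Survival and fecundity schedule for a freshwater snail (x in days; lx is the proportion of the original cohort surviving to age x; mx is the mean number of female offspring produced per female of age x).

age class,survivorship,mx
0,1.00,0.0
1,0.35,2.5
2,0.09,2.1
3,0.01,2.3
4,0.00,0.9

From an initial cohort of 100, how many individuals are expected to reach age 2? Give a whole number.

9

Expected survivors = N0 · l_2 = 100 × 0.09 = 9 → 9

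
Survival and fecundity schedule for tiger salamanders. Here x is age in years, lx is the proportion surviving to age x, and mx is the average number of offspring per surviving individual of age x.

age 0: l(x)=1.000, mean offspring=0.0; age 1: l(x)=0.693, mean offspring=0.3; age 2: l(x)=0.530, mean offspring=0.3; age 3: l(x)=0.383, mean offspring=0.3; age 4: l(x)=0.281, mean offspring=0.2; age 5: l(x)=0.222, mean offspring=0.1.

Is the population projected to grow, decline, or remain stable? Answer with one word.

declining

R0 = Σ lx·mx = 0 + 0.2079 + 0.159 + 0.1149 + 0.0562 + 0.0222 = 0.5602
R0 < 1, so the population is declining.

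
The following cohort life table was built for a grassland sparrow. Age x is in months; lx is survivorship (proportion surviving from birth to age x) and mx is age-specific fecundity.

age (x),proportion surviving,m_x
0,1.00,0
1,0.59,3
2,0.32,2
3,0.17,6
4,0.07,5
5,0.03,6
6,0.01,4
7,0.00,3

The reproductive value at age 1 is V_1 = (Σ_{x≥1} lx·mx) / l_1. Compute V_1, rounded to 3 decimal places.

6.780

lx·mx for x ≥ 1: 1.77, 0.64, 1.02, 0.35, 0.18, 0.04, 0 → sum = 4
V_1 = 4 / l_1 = 4 / 0.59 = 6.779661… → 6.780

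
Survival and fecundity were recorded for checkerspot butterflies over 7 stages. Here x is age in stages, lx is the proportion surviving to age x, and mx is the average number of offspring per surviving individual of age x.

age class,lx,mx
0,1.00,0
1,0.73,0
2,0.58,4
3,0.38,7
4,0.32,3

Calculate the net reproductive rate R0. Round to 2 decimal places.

5.94

lx·mx by age: 0, 0, 2.32, 2.66, 0.96
R0 = Σ lx·mx = 5.94 → 5.94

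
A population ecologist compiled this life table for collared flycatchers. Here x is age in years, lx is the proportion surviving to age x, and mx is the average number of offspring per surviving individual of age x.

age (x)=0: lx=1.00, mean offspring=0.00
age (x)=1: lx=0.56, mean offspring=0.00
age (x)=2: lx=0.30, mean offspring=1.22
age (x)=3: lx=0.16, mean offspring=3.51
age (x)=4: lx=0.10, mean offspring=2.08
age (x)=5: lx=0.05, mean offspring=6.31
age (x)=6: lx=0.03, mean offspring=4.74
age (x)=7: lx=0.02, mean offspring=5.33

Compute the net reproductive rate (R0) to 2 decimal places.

1.70

lx·mx by age: 0, 0, 0.366, 0.5616, 0.208, 0.3155, 0.1422, 0.1066
R0 = Σ lx·mx = 1.6999 → 1.70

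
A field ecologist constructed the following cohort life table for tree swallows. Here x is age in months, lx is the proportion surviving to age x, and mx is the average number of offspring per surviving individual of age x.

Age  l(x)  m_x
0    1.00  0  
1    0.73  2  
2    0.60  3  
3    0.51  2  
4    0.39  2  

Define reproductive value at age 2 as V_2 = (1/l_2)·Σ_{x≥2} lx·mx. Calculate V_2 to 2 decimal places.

6.00

lx·mx for x ≥ 2: 1.8, 1.02, 0.78 → sum = 3.6
V_2 = 3.6 / l_2 = 3.6 / 0.6 = 6 → 6.00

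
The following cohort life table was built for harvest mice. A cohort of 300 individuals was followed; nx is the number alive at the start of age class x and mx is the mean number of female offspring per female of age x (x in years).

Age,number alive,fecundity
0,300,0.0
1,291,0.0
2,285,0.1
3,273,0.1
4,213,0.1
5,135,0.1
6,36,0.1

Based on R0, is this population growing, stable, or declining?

declining

lx = nx/n0 = nx/300: 1, 0.97, 0.95, 0.91, 0.71, 0.45, 0.12
R0 = Σ lx·mx = 0 + 0 + 0.095 + 0.091 + 0.071 + 0.045 + 0.012 = 0.314
R0 < 1, so the population is declining.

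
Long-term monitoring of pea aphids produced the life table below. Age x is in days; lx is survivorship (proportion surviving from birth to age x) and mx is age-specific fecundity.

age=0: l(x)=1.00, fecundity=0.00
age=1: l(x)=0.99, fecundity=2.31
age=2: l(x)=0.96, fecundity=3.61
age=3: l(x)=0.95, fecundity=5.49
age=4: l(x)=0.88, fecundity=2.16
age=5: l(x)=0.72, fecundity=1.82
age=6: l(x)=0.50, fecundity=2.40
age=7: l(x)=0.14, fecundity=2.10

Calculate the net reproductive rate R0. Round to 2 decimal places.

15.67

lx·mx by age: 0, 2.2869, 3.4656, 5.2155, 1.9008, 1.3104, 1.2, 0.294
R0 = Σ lx·mx = 15.6732 → 15.67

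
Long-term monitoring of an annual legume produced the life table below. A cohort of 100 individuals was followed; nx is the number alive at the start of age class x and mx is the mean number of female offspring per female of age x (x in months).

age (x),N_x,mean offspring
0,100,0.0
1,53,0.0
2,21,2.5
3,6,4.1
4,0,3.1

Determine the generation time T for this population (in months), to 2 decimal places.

lx = nx/n0 = nx/100: 1, 0.53, 0.21, 0.06, 0
lx·mx: 0, 0, 0.525, 0.246, 0 → R0 = 0.771
x·lx·mx: 0, 0, 1.05, 0.738, 0 → Σ = 1.788
T = 1.788 / 0.771 = 2.319066… → 2.32

2.32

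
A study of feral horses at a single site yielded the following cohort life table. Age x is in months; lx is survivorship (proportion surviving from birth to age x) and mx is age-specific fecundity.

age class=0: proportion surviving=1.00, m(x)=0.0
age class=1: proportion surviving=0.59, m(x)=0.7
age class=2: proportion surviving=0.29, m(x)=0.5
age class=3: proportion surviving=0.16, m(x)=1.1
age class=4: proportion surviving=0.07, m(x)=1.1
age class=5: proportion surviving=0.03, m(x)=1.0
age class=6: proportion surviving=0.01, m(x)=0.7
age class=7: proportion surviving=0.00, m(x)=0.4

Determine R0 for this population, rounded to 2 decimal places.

lx·mx by age: 0, 0.413, 0.145, 0.176, 0.077, 0.03, 0.007, 0
R0 = Σ lx·mx = 0.848 → 0.85

0.85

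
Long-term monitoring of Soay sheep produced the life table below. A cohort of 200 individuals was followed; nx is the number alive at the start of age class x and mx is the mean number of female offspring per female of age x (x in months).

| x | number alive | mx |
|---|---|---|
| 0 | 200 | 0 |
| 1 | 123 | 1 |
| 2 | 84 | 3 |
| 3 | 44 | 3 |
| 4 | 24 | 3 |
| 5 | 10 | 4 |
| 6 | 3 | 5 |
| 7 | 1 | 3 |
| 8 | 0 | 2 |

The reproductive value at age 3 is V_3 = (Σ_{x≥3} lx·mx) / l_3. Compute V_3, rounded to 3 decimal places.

lx = nx/n0 = nx/200: 1, 0.615, 0.42, 0.22, 0.12, 0.05, 0.015, 0.005, 0
lx·mx for x ≥ 3: 0.66, 0.36, 0.2, 0.075, 0.015, 0 → sum = 1.31
V_3 = 1.31 / l_3 = 1.31 / 0.22 = 5.954545… → 5.955

5.955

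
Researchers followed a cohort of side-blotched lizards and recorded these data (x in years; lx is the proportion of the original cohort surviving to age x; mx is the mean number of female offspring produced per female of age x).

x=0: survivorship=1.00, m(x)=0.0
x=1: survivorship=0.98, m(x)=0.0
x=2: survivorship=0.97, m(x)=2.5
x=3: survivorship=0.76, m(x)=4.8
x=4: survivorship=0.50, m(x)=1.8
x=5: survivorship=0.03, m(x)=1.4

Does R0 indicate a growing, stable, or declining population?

R0 = Σ lx·mx = 0 + 0 + 2.425 + 3.648 + 0.9 + 0.042 = 7.015
R0 > 1, so the population is growing.

growing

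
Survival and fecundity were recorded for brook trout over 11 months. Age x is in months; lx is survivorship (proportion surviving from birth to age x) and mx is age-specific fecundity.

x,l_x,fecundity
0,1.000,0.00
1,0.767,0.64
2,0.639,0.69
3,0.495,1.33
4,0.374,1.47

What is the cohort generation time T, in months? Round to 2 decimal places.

lx·mx: 0, 0.49088, 0.44091, 0.65835, 0.54978 → R0 = 2.13992
x·lx·mx: 0, 0.49088, 0.88182, 1.97505, 2.19912 → Σ = 5.54687
T = 5.54687 / 2.13992 = 2.592092… → 2.59

2.59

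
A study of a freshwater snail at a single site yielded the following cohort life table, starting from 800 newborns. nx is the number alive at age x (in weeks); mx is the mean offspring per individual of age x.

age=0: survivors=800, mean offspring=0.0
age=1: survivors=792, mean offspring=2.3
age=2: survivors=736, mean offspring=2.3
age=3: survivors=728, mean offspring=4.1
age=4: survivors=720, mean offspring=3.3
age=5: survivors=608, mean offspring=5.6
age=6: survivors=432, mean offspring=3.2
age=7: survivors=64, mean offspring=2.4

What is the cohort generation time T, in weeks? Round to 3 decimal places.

lx = nx/n0 = nx/800: 1, 0.99, 0.92, 0.91, 0.9, 0.76, 0.54, 0.08
lx·mx: 0, 2.277, 2.116, 3.731, 2.97, 4.256, 1.728, 0.192 → R0 = 17.27
x·lx·mx: 0, 2.277, 4.232, 11.193, 11.88, 21.28, 10.368, 1.344 → Σ = 62.574
T = 62.574 / 17.27 = 3.623277… → 3.623

3.623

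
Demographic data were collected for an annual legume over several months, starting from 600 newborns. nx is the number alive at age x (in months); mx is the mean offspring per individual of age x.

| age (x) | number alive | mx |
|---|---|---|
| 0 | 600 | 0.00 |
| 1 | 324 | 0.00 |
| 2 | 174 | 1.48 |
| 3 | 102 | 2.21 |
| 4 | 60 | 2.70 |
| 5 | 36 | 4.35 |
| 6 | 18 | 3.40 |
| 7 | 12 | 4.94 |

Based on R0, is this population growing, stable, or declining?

lx = nx/n0 = nx/600: 1, 0.54, 0.29, 0.17, 0.1, 0.06, 0.03, 0.02
R0 = Σ lx·mx = 0 + 0 + 0.4292 + 0.3757 + 0.27 + 0.261 + 0.102 + 0.0988 = 1.5367
R0 > 1, so the population is growing.

growing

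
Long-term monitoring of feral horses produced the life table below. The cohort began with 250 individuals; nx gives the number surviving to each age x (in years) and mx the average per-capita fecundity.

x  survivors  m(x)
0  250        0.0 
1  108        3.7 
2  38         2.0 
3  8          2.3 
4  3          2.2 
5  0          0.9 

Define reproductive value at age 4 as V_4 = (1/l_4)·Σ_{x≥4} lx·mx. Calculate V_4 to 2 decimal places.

2.20

lx = nx/n0 = nx/250: 1, 0.432, 0.152, 0.032, 0.012, 0
lx·mx for x ≥ 4: 0.0264, 0 → sum = 0.0264
V_4 = 0.0264 / l_4 = 0.0264 / 0.012 = 2.2 → 2.20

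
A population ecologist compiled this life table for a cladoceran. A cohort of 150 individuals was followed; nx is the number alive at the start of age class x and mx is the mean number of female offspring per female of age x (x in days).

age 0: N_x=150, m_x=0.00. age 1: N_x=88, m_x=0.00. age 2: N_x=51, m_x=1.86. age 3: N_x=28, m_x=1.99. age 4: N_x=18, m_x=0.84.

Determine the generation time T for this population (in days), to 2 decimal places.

2.52

lx = nx/n0 = nx/150: 1, 0.58667…, 0.34, 0.18667…, 0.12
lx·mx: 0, 0, 0.6324, 0.371467…, 0.1008 → R0 = 1.104667…
x·lx·mx: 0, 0, 1.2648, 1.1144…, 0.4032 → Σ = 2.7824…
T = 2.7824… / 1.104667… = 2.518769… → 2.52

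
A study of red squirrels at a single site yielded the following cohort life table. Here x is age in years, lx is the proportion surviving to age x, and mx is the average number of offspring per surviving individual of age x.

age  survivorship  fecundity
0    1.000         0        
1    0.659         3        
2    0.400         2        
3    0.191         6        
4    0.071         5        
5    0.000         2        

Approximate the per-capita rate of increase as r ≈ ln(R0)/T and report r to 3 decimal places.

0.737

R0 = Σ lx·mx = 0 + 1.977 + 0.8 + 1.146 + 0.355 + 0 = 4.278
Σ x·lx·mx = 8.435; T = 8.435/4.278 = 1.97172…
r ≈ ln(R0)/T = ln(4.278)/1.97172… = 0.73717… → 0.737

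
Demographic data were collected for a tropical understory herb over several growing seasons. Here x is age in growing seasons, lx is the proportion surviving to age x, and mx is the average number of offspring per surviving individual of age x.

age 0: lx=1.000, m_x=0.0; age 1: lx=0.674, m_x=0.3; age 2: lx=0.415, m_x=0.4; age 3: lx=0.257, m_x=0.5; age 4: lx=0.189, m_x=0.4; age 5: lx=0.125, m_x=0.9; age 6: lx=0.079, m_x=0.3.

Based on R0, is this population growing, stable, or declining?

R0 = Σ lx·mx = 0 + 0.2022 + 0.166 + 0.1285 + 0.0756 + 0.1125 + 0.0237 = 0.7085
R0 < 1, so the population is declining.

declining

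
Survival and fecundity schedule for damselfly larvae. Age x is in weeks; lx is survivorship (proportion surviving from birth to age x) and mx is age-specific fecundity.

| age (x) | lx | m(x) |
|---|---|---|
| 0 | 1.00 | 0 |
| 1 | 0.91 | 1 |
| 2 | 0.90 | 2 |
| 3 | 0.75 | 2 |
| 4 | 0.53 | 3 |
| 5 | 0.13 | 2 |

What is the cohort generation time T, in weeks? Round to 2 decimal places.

2.75

lx·mx: 0, 0.91, 1.8, 1.5, 1.59, 0.26 → R0 = 6.06
x·lx·mx: 0, 0.91, 3.6, 4.5, 6.36, 1.3 → Σ = 16.67
T = 16.67 / 6.06 = 2.750825… → 2.75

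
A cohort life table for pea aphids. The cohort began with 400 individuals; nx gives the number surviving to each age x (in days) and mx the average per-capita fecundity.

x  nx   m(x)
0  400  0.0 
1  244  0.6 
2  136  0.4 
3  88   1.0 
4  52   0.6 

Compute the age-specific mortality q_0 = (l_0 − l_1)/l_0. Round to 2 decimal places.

lx = nx/n0 = nx/400: 1, 0.61, 0.34, 0.22, 0.13
q_0 = (l_0 − l_1) / l_0 = (1 − 0.61) / 1
     = 0.39 / 1 = 0.39 → 0.39

0.39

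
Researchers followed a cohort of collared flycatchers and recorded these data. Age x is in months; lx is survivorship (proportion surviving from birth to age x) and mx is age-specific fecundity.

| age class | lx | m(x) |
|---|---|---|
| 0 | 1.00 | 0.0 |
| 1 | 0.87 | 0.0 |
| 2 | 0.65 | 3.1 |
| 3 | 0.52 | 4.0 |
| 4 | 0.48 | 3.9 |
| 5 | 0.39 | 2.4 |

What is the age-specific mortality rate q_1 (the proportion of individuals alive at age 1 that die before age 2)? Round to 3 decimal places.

q_1 = (l_1 − l_2) / l_1 = (0.87 − 0.65) / 0.87
     = 0.22 / 0.87 = 0.252874… → 0.253

0.253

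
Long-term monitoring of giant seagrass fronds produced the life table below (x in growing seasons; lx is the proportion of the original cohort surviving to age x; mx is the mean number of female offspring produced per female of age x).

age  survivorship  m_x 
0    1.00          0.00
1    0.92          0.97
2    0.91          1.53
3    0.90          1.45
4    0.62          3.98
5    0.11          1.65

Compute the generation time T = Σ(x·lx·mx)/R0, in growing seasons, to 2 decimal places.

2.94

lx·mx: 0, 0.8924, 1.3923, 1.305, 2.4676, 0.1815 → R0 = 6.2388
x·lx·mx: 0, 0.8924, 2.7846, 3.915, 9.8704, 0.9075 → Σ = 18.3699
T = 18.3699 / 6.2388 = 2.94446… → 2.94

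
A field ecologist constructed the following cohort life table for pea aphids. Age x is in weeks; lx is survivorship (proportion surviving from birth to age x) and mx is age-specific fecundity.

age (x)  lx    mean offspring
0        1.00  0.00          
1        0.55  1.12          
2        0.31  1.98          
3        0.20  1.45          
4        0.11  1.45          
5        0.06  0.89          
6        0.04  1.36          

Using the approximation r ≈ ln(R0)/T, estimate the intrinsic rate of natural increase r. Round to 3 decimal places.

R0 = Σ lx·mx = 0 + 0.616 + 0.6138 + 0.29 + 0.1595 + 0.0534 + 0.0544 = 1.7871
Σ x·lx·mx = 3.945; T = 3.945/1.7871 = 2.20749…
r ≈ ln(R0)/T = ln(1.7871)/2.20749… = 0.26301… → 0.263

0.263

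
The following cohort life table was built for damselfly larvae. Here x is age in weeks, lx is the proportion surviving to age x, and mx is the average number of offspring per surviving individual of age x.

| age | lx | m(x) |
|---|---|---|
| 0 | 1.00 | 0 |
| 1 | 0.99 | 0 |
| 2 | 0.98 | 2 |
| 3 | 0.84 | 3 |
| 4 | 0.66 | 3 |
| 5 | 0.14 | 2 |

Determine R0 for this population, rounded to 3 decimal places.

6.740

lx·mx by age: 0, 0, 1.96, 2.52, 1.98, 0.28
R0 = Σ lx·mx = 6.74 → 6.740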